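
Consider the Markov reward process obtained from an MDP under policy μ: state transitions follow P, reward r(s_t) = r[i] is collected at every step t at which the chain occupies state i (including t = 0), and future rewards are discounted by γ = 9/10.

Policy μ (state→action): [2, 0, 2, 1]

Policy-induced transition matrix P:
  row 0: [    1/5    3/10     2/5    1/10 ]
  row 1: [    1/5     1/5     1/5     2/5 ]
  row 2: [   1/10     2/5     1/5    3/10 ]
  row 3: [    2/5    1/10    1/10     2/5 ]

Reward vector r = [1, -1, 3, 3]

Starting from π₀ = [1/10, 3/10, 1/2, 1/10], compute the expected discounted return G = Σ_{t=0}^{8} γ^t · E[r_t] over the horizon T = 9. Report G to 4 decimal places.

t=0: π = [0.1000, 0.3000, 0.5000, 0.1000], E[r] = 1.6000, γ^t·E[r] = 1.600000, running G = 1.600000
t=1: π = [0.1700, 0.3000, 0.2100, 0.3200], E[r] = 1.4600, γ^t·E[r] = 1.314000, running G = 2.914000
t=2: π = [0.2430, 0.2270, 0.2020, 0.3280], E[r] = 1.6060, γ^t·E[r] = 1.300860, running G = 4.214860
t=3: π = [0.2454, 0.2319, 0.2158, 0.3069], E[r] = 1.5816, γ^t·E[r] = 1.152986, running G = 5.367846
t=4: π = [0.2398, 0.2370, 0.2184, 0.3048], E[r] = 1.5724, γ^t·E[r] = 1.031625, running G = 6.399472
t=5: π = [0.2391, 0.2372, 0.2175, 0.3062], E[r] = 1.5730, γ^t·E[r] = 0.928868, running G = 7.328340
t=6: π = [0.2395, 0.2368, 0.2172, 0.3065], E[r] = 1.5739, γ^t·E[r] = 0.836416, running G = 8.164755
t=7: π = [0.2396, 0.2367, 0.2172, 0.3064], E[r] = 1.5739, γ^t·E[r] = 0.752782, running G = 8.917537
t=8: π = [0.2396, 0.2368, 0.2173, 0.3064], E[r] = 1.5738, γ^t·E[r] = 0.677477, running G = 9.595015

G = 9.5950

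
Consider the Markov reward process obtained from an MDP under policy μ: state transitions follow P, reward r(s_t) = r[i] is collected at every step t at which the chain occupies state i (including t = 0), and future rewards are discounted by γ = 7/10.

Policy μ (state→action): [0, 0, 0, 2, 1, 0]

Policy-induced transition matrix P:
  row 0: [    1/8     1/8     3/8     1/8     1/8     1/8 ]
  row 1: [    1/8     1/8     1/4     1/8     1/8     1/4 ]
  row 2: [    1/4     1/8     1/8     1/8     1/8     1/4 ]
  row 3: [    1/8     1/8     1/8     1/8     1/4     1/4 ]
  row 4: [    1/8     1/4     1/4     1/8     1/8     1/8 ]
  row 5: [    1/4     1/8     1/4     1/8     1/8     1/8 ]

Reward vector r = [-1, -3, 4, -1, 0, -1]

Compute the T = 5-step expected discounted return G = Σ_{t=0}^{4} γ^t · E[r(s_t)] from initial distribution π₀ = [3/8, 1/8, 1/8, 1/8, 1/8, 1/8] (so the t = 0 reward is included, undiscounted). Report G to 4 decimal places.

t=0: π = [0.3750, 0.1250, 0.1250, 0.1250, 0.1250, 0.1250], E[r] = -0.5000, γ^t·E[r] = -0.500000, running G = -0.500000
t=1: π = [0.1563, 0.1406, 0.2656, 0.1250, 0.1406, 0.1719], E[r] = 0.1875, γ^t·E[r] = 0.131250, running G = -0.368750
t=2: π = [0.1797, 0.1426, 0.2207, 0.1250, 0.1406, 0.1914], E[r] = -0.0410, γ^t·E[r] = -0.020098, running G = -0.388848
t=3: π = [0.1765, 0.1426, 0.2292, 0.1250, 0.1406, 0.1860], E[r] = 0.0017, γ^t·E[r] = 0.000586, running G = -0.388261
t=4: π = [0.1769, 0.1426, 0.2278, 0.1250, 0.1406, 0.1871], E[r] = -0.0056, γ^t·E[r] = -0.001348, running G = -0.389610

G = -0.3896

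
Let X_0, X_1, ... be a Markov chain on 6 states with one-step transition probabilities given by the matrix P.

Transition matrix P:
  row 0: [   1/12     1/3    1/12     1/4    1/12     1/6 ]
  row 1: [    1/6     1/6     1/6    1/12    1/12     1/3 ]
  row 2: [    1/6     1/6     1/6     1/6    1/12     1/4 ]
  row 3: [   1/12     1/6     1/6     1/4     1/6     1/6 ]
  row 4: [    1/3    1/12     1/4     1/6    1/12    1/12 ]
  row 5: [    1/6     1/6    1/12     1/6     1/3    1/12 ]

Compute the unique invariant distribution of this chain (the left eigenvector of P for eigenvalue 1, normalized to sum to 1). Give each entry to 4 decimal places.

π = [0.1621, 0.1817, 0.1500, 0.1800, 0.1439, 0.1823]

Balance equations π_j = Σ_i π_i·P[i][j]:
  π_0 = 1/12·π_0 + 1/6·π_1 + 1/6·π_2 + 1/12·π_3 + 1/3·π_4 + 1/6·π_5
  π_1 = 1/3·π_0 + 1/6·π_1 + 1/6·π_2 + 1/6·π_3 + 1/12·π_4 + 1/6·π_5
  π_2 = 1/12·π_0 + 1/6·π_1 + 1/6·π_2 + 1/6·π_3 + 1/4·π_4 + 1/12·π_5
  π_3 = 1/4·π_0 + 1/12·π_1 + 1/6·π_2 + 1/4·π_3 + 1/6·π_4 + 1/6·π_5
  π_4 = 1/12·π_0 + 1/12·π_1 + 1/12·π_2 + 1/6·π_3 + 1/12·π_4 + 1/3·π_5
  normalize: π_0 + π_1 + π_2 + π_3 + π_4 + π_5 = 1
Solving the linear system gives exactly π = [48811/301050, 1094/6021, 9029/60210, 18067/100350, 21661/150525, 54871/301050].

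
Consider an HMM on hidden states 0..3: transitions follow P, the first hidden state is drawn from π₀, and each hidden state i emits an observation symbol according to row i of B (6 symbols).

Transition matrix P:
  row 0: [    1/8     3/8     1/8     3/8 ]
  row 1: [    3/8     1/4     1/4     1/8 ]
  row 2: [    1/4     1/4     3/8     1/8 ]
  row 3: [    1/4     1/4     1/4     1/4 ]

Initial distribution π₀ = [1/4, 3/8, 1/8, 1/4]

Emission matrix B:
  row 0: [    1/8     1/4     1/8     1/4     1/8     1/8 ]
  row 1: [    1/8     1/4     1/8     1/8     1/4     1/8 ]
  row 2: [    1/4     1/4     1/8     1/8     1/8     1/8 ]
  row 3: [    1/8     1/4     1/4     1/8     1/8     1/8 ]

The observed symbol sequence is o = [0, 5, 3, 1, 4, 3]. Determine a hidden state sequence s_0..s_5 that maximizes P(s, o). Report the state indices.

path = [1, 0, 1, 0, 1, 0]

t=0: δ = [3.125e-02, 4.688e-02, 3.125e-02, 3.125e-02]  (obs o_0=0)
t=1: δ = [2.197e-03, 1.465e-03, 1.465e-03, 1.465e-03]  ψ = [1, 0, 1, 0]  (obs o_1=5)
t=2: δ = [1.373e-04, 1.030e-04, 6.866e-05, 1.030e-04]  ψ = [1, 0, 2, 0]  (obs o_2=3)
t=3: δ = [9.656e-06, 1.287e-05, 6.437e-06, 1.287e-05]  ψ = [1, 0, 1, 0]  (obs o_3=1)
t=4: δ = [6.035e-07, 9.052e-07, 4.023e-07, 4.526e-07]  ψ = [1, 0, 1, 0]  (obs o_4=4)
t=5: δ = [8.487e-08, 2.829e-08, 2.829e-08, 2.829e-08]  ψ = [1, 0, 1, 0]  (obs o_5=3)
backtrack: best end state = 0; path = [1, 0, 1, 0, 1, 0]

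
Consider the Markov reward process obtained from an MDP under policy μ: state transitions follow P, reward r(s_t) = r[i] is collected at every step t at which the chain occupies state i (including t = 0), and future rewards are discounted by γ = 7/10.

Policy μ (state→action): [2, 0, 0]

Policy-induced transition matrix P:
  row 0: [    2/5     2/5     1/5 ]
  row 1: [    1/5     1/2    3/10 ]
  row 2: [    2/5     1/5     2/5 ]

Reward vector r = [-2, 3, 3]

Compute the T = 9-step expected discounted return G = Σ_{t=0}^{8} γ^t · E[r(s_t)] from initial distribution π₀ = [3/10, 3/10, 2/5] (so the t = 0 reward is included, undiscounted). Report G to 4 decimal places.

G = 4.4601

t=0: π = [0.3000, 0.3000, 0.4000], E[r] = 1.5000, γ^t·E[r] = 1.500000, running G = 1.500000
t=1: π = [0.3400, 0.3500, 0.3100], E[r] = 1.3000, γ^t·E[r] = 0.910000, running G = 2.410000
t=2: π = [0.3300, 0.3730, 0.2970], E[r] = 1.3500, γ^t·E[r] = 0.661500, running G = 3.071500
t=3: π = [0.3254, 0.3779, 0.2967], E[r] = 1.3730, γ^t·E[r] = 0.470939, running G = 3.542439
t=4: π = [0.3244, 0.3785, 0.2971], E[r] = 1.3779, γ^t·E[r] = 0.330834, running G = 3.873273
t=5: π = [0.3243, 0.3784, 0.2973], E[r] = 1.3785, γ^t·E[r] = 0.231676, running G = 4.104949
t=6: π = [0.3243, 0.3784, 0.2973], E[r] = 1.3784, γ^t·E[r] = 0.162170, running G = 4.267118
t=7: π = [0.3243, 0.3784, 0.2973], E[r] = 1.3784, γ^t·E[r] = 0.113516, running G = 4.380635
t=8: π = [0.3243, 0.3784, 0.2973], E[r] = 1.3784, γ^t·E[r] = 0.079461, running G = 4.460095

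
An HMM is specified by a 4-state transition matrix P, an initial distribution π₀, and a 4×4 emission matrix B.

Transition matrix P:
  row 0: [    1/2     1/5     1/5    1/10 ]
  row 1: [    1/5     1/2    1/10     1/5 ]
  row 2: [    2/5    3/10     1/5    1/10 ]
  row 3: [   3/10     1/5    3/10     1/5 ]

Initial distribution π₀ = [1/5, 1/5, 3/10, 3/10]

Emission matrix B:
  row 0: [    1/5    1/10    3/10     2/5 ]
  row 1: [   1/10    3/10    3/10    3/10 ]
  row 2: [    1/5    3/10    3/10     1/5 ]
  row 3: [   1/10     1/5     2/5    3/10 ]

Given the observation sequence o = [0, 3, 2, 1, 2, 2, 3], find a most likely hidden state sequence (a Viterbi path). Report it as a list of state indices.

path = [2, 1, 1, 1, 1, 1, 1]

t=0: δ = [4.000e-02, 2.000e-02, 6.000e-02, 3.000e-02]  (obs o_0=0)
t=1: δ = [9.600e-03, 5.400e-03, 2.400e-03, 1.800e-03]  ψ = [2, 2, 2, 2]  (obs o_1=3)
t=2: δ = [1.440e-03, 8.100e-04, 5.760e-04, 4.320e-04]  ψ = [0, 1, 0, 1]  (obs o_2=2)
t=3: δ = [7.200e-05, 1.215e-04, 8.640e-05, 3.240e-05]  ψ = [0, 1, 0, 1]  (obs o_3=1)
t=4: δ = [1.080e-05, 1.822e-05, 5.184e-06, 9.720e-06]  ψ = [0, 1, 2, 1]  (obs o_4=2)
t=5: δ = [1.620e-06, 2.734e-06, 8.748e-07, 1.458e-06]  ψ = [0, 1, 3, 1]  (obs o_5=2)
t=6: δ = [3.240e-07, 4.101e-07, 8.748e-08, 1.640e-07]  ψ = [0, 1, 3, 1]  (obs o_6=3)
backtrack: best end state = 1; path = [2, 1, 1, 1, 1, 1, 1]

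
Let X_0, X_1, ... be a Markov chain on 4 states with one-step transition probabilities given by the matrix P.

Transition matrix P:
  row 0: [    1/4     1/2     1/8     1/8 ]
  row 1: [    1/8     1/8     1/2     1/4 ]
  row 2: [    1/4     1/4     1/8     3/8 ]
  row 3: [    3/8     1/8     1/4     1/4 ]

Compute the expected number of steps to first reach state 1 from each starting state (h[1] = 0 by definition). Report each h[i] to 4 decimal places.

h = [2.5412, 0.0000, 3.4824, 3.7647]

First-step conditioning: h[1] = 0; for i ≠ 1, h[i] = 1 + Σ_k P[i][k]·h[k].
  h[0] = 1 + 1/4·h[0] + 1/8·h[2] + 1/8·h[3]
  h[2] = 1 + 1/4·h[0] + 1/8·h[2] + 3/8·h[3]
  h[3] = 1 + 3/8·h[0] + 1/4·h[2] + 1/4·h[3]
Solving the 3×3 linear system over states ≠ 1 gives exactly h = [216/85, 0, 296/85, 64/17] (h[1] = 0 is the target).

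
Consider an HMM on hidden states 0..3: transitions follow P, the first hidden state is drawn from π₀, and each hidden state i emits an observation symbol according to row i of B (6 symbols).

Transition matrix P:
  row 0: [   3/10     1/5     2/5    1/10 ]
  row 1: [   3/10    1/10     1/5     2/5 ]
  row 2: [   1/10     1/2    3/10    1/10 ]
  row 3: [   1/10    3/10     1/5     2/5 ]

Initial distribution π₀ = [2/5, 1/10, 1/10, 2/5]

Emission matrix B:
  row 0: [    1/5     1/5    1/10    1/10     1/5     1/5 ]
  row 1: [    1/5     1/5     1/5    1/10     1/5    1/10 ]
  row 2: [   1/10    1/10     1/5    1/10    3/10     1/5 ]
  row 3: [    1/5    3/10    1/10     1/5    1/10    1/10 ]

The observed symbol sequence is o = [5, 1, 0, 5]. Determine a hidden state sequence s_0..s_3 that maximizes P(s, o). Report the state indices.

t=0: δ = [8.000e-02, 1.000e-02, 2.000e-02, 4.000e-02]  (obs o_0=5)
t=1: δ = [4.800e-03, 3.200e-03, 3.200e-03, 4.800e-03]  ψ = [0, 0, 0, 3]  (obs o_1=1)
t=2: δ = [2.880e-04, 3.200e-04, 1.920e-04, 3.840e-04]  ψ = [0, 2, 0, 3]  (obs o_2=0)
t=3: δ = [1.920e-05, 1.152e-05, 2.304e-05, 1.536e-05]  ψ = [1, 3, 0, 3]  (obs o_3=5)
backtrack: best end state = 2; path = [0, 0, 0, 2]

path = [0, 0, 0, 2]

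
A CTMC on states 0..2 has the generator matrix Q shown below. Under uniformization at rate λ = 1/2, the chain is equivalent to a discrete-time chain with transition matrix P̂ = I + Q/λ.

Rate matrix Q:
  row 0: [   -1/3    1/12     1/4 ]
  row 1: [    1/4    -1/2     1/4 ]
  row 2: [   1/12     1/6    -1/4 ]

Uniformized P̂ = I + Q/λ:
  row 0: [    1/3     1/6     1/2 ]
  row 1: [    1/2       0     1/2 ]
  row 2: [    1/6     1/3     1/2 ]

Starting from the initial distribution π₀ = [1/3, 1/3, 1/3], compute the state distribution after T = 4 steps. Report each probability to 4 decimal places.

π = [0.2855, 0.2145, 0.5000]

t=0: π = [0.3333, 0.3333, 0.3333]
t=1: π = [0.3333, 0.1667, 0.5000]
t=2: π = [0.2778, 0.2222, 0.5000]
t=3: π = [0.2870, 0.2130, 0.5000]
t=4: π = [0.2855, 0.2145, 0.5000]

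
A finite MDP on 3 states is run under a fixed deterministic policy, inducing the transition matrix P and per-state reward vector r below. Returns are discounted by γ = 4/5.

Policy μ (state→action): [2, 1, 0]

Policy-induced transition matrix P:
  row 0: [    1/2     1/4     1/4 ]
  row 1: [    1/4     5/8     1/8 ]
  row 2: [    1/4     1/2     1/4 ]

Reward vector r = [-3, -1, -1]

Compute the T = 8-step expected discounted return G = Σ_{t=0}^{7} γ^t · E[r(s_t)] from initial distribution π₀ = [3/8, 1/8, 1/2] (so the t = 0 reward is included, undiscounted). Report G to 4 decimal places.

t=0: π = [0.3750, 0.1250, 0.5000], E[r] = -1.7500, γ^t·E[r] = -1.750000, running G = -1.750000
t=1: π = [0.3438, 0.4219, 0.2344], E[r] = -1.6875, γ^t·E[r] = -1.350000, running G = -3.100000
t=2: π = [0.3359, 0.4668, 0.1973], E[r] = -1.6719, γ^t·E[r] = -1.070000, running G = -4.170000
t=3: π = [0.3340, 0.4744, 0.1917], E[r] = -1.6680, γ^t·E[r] = -0.854000, running G = -5.024000
t=4: π = [0.3335, 0.4758, 0.1907], E[r] = -1.6670, γ^t·E[r] = -0.682800, running G = -5.706800
t=5: π = [0.3334, 0.4761, 0.1905], E[r] = -1.6667, γ^t·E[r] = -0.546160, running G = -6.252960
t=6: π = [0.3333, 0.4762, 0.1905], E[r] = -1.6667, γ^t·E[r] = -0.436912, running G = -6.689872
t=7: π = [0.3333, 0.4762, 0.1905], E[r] = -1.6667, γ^t·E[r] = -0.349526, running G = -7.039398

G = -7.0394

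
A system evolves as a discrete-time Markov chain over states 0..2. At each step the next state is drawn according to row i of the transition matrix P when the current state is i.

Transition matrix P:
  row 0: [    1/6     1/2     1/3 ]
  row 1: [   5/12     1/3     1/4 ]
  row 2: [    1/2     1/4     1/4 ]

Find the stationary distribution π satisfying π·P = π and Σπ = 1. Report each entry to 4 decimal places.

Balance equations π_j = Σ_i π_i·P[i][j]:
  π_0 = 1/6·π_0 + 5/12·π_1 + 1/2·π_2
  π_1 = 1/2·π_0 + 1/3·π_1 + 1/4·π_2
  normalize: π_0 + π_1 + π_2 = 1
Solving the linear system gives exactly π = [63/179, 66/179, 50/179].

π = [0.3520, 0.3687, 0.2793]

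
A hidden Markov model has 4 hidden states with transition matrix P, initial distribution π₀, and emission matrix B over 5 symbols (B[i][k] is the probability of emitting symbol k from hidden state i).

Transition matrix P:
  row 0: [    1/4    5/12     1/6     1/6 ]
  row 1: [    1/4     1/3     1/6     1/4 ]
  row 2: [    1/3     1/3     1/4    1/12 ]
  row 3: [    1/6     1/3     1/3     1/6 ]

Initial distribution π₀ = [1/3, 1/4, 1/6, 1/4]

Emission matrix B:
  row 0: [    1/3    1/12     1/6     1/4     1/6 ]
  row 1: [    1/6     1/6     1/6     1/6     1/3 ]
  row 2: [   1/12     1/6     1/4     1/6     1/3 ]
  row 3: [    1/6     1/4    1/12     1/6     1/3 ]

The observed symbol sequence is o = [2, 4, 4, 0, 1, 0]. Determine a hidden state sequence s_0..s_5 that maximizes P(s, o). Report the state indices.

t=0: δ = [5.556e-02, 4.167e-02, 4.167e-02, 2.083e-02]  (obs o_0=2)
t=1: δ = [2.315e-03, 7.716e-03, 3.472e-03, 3.472e-03]  ψ = [0, 0, 2, 1]  (obs o_1=4)
t=2: δ = [3.215e-04, 8.573e-04, 4.287e-04, 6.430e-04]  ψ = [1, 1, 1, 1]  (obs o_2=4)
t=3: δ = [7.144e-05, 4.763e-05, 1.786e-05, 3.572e-05]  ψ = [1, 1, 3, 1]  (obs o_3=0)
t=4: δ = [1.488e-06, 4.961e-06, 1.985e-06, 2.977e-06]  ψ = [0, 0, 0, 0]  (obs o_4=1)
t=5: δ = [4.135e-07, 2.756e-07, 8.269e-08, 2.067e-07]  ψ = [1, 1, 3, 1]  (obs o_5=0)
backtrack: best end state = 0; path = [0, 1, 1, 0, 1, 0]

path = [0, 1, 1, 0, 1, 0]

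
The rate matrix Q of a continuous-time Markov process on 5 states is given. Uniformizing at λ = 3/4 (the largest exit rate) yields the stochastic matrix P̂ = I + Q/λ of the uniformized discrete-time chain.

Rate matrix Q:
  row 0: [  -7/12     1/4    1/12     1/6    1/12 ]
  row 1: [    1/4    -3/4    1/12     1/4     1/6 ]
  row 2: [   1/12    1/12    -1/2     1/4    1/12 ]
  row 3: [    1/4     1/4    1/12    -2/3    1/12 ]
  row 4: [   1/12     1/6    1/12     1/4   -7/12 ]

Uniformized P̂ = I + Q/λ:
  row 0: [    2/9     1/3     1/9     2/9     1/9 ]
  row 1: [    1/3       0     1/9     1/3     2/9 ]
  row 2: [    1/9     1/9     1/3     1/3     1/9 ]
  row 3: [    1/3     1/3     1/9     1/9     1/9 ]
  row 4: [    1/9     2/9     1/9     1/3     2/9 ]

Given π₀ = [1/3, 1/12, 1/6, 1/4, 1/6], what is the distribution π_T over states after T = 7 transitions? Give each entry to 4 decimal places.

π = [0.2411, 0.2136, 0.1429, 0.2508, 0.1517]

t=0: π = [0.3333, 0.0833, 0.1667, 0.2500, 0.1667]
t=1: π = [0.2222, 0.2500, 0.1481, 0.2407, 0.1389]
t=2: π = [0.2449, 0.2016, 0.1440, 0.2551, 0.1543]
t=3: π = [0.2398, 0.2170, 0.1431, 0.2494, 0.1507]
t=4: π = [0.2414, 0.2125, 0.1429, 0.2513, 0.1520]
t=5: π = [0.2410, 0.2139, 0.1429, 0.2507, 0.1516]
t=6: π = [0.2411, 0.2135, 0.1429, 0.2509, 0.1517]
t=7: π = [0.2411, 0.2136, 0.1429, 0.2508, 0.1517]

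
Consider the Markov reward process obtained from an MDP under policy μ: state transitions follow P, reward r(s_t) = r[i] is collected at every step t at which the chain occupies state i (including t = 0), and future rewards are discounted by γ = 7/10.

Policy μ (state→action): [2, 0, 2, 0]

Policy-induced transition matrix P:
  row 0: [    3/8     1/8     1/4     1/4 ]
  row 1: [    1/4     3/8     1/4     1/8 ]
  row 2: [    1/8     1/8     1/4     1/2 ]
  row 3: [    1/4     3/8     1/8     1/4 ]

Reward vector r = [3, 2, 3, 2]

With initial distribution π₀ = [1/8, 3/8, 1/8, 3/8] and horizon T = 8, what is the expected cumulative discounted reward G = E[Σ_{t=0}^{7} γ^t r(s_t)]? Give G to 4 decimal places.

G = 7.5311

t=0: π = [0.1250, 0.3750, 0.1250, 0.3750], E[r] = 2.2500, γ^t·E[r] = 2.250000, running G = 2.250000
t=1: π = [0.2500, 0.3125, 0.2031, 0.2344], E[r] = 2.4531, γ^t·E[r] = 1.717188, running G = 3.967188
t=2: π = [0.2559, 0.2617, 0.2207, 0.2617], E[r] = 2.4766, γ^t·E[r] = 1.213516, running G = 5.180703
t=3: π = [0.2544, 0.2559, 0.2173, 0.2725], E[r] = 2.4717, γ^t·E[r] = 0.847786, running G = 6.028489
t=4: π = [0.2546, 0.2571, 0.2159, 0.2723], E[r] = 2.4706, γ^t·E[r] = 0.593187, running G = 6.621676
t=5: π = [0.2548, 0.2574, 0.2160, 0.2719], E[r] = 2.4708, γ^t·E[r] = 0.415266, running G = 7.036942
t=6: π = [0.2549, 0.2573, 0.2160, 0.2718], E[r] = 2.4709, γ^t·E[r] = 0.290696, running G = 7.327639
t=7: π = [0.2549, 0.2573, 0.2160, 0.2718], E[r] = 2.4709, γ^t·E[r] = 0.203487, running G = 7.531126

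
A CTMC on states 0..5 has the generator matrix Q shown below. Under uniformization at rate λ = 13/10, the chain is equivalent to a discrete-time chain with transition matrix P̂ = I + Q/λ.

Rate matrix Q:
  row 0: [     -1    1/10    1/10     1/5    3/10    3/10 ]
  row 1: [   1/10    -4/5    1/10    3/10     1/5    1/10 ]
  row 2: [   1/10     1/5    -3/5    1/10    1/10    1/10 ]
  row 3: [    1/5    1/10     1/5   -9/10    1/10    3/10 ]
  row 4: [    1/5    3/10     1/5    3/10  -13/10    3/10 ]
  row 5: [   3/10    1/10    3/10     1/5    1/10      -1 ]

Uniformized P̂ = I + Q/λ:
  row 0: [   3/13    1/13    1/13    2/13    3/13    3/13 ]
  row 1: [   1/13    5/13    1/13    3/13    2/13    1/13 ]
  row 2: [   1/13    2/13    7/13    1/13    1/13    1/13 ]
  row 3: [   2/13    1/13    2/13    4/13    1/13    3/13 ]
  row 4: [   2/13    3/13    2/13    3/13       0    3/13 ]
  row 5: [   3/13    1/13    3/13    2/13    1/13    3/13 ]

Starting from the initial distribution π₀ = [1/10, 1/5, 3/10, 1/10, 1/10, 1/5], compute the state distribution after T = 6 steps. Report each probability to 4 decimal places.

π = [0.1480, 0.1602, 0.2328, 0.1847, 0.1040, 0.1702]

t=0: π = [0.1000, 0.2000, 0.3000, 0.1000, 0.1000, 0.2000]
t=1: π = [0.1385, 0.1769, 0.2615, 0.1692, 0.1000, 0.1538]
t=2: π = [0.1426, 0.1669, 0.2420, 0.1811, 0.1041, 0.1633]
t=3: π = [0.1459, 0.1629, 0.2357, 0.1839, 0.1037, 0.1679]
t=4: π = [0.1473, 0.1611, 0.2337, 0.1845, 0.1039, 0.1694]
t=5: π = [0.1478, 0.1605, 0.2330, 0.1846, 0.1040, 0.1700]
t=6: π = [0.1480, 0.1602, 0.2328, 0.1847, 0.1040, 0.1702]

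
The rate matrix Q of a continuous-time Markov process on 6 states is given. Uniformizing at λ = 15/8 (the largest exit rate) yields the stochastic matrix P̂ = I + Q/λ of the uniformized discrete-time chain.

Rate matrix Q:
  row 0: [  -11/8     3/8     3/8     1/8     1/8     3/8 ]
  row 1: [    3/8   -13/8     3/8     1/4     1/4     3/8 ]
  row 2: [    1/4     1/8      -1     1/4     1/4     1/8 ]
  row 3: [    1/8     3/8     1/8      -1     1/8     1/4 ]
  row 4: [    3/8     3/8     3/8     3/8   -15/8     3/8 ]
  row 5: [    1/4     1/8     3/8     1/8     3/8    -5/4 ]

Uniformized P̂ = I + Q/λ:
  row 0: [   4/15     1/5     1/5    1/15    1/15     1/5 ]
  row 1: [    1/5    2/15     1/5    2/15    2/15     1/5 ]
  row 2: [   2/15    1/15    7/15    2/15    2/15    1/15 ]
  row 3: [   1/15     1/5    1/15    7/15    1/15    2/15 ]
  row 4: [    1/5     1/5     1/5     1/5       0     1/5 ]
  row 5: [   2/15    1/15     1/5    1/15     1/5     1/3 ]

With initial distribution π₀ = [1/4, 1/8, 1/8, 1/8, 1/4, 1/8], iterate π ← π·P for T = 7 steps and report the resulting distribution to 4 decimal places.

t=0: π = [0.2500, 0.1250, 0.1250, 0.1250, 0.2500, 0.1250]
t=1: π = [0.1833, 0.1583, 0.2167, 0.1667, 0.0833, 0.1917]
t=2: π = [0.1628, 0.1350, 0.2356, 0.1694, 0.1117, 0.1856]
t=3: π = [0.1602, 0.1349, 0.2402, 0.1740, 0.1087, 0.1820]
t=4: π = [0.1593, 0.1347, 0.2409, 0.1758, 0.1087, 0.1806]
t=5: π = [0.1591, 0.1348, 0.2408, 0.1765, 0.1085, 0.1803]
t=6: π = [0.1590, 0.1349, 0.2407, 0.1768, 0.1085, 0.1802]
t=7: π = [0.1590, 0.1349, 0.2406, 0.1769, 0.1085, 0.1801]

π = [0.1590, 0.1349, 0.2406, 0.1769, 0.1085, 0.1801]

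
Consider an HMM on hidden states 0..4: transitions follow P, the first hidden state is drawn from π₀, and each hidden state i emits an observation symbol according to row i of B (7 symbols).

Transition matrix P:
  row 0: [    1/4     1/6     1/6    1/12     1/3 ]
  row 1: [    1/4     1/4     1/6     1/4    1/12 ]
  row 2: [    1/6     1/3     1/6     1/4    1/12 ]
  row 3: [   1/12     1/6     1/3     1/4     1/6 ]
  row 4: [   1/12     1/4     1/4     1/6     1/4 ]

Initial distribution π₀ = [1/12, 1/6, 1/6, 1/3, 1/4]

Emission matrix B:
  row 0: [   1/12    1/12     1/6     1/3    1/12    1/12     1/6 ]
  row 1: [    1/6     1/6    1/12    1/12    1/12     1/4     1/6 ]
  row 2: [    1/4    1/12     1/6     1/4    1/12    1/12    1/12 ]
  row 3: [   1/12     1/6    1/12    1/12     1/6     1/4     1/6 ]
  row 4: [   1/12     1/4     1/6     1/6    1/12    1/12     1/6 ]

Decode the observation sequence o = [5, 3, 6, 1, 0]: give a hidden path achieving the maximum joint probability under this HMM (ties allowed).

path = [3, 2, 1, 3, 2]

t=0: δ = [6.944e-03, 4.167e-02, 1.389e-02, 8.333e-02, 2.083e-02]  (obs o_0=5)
t=1: δ = [3.472e-03, 1.157e-03, 6.944e-03, 1.736e-03, 2.315e-03]  ψ = [1, 3, 3, 3, 3]  (obs o_1=3)
t=2: δ = [1.929e-04, 3.858e-04, 9.645e-05, 2.894e-04, 1.929e-04]  ψ = [2, 2, 2, 2, 0]  (obs o_2=6)
t=3: δ = [8.038e-06, 1.608e-05, 8.038e-06, 1.608e-05, 1.608e-05]  ψ = [1, 1, 3, 1, 0]  (obs o_3=1)
t=4: δ = [3.349e-07, 6.698e-07, 1.340e-06, 3.349e-07, 3.349e-07]  ψ = [1, 1, 3, 1, 4]  (obs o_4=0)
backtrack: best end state = 2; path = [3, 2, 1, 3, 2]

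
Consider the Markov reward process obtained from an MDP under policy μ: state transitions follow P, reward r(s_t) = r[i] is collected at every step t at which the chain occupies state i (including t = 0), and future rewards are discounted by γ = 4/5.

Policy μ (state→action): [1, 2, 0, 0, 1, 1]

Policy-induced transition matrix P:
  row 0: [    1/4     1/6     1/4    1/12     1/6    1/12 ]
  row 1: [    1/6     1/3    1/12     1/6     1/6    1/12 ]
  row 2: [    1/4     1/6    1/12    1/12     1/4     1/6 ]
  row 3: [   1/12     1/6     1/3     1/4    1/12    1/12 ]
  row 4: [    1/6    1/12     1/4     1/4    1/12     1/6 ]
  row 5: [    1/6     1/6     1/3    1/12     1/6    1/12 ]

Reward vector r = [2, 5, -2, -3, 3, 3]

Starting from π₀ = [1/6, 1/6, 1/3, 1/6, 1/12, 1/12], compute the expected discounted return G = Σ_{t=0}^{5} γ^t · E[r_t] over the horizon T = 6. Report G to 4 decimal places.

G = 3.9733

t=0: π = [0.1667, 0.1667, 0.3333, 0.1667, 0.0833, 0.0833], E[r] = 0.5000, γ^t·E[r] = 0.500000, running G = 0.500000
t=1: π = [0.1944, 0.1875, 0.1875, 0.1389, 0.1736, 0.1181], E[r] = 1.4097, γ^t·E[r] = 1.127778, running G = 1.627778
t=2: π = [0.1869, 0.1834, 0.2089, 0.1510, 0.1563, 0.1134], E[r] = 1.2292, γ^t·E[r] = 0.786667, running G = 2.414444
t=3: π = [0.1871, 0.1842, 0.2066, 0.1498, 0.1585, 0.1138], E[r] = 1.2491, γ^t·E[r] = 0.639556, running G = 3.054000
t=4: π = [0.1870, 0.1842, 0.2068, 0.1501, 0.1582, 0.1138], E[r] = 1.2468, γ^t·E[r] = 0.510695, running G = 3.564695
t=5: π = [0.1870, 0.1842, 0.2068, 0.1501, 0.1582, 0.1138], E[r] = 1.2469, γ^t·E[r] = 0.408592, running G = 3.973287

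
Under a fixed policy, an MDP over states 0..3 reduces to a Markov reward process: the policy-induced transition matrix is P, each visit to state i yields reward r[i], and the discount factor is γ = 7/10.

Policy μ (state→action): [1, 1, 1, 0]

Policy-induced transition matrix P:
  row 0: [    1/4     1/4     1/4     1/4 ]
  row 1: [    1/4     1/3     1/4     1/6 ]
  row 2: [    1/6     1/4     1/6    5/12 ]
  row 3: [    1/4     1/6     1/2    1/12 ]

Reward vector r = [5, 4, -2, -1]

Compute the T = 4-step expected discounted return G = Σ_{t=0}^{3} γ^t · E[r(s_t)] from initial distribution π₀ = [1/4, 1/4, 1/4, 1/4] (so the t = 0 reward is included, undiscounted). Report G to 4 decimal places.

t=0: π = [0.2500, 0.2500, 0.2500, 0.2500], E[r] = 1.5000, γ^t·E[r] = 1.500000, running G = 1.500000
t=1: π = [0.2292, 0.2500, 0.2917, 0.2292], E[r] = 1.3333, γ^t·E[r] = 0.933333, running G = 2.433333
t=2: π = [0.2257, 0.2517, 0.2830, 0.2396], E[r] = 1.3299, γ^t·E[r] = 0.651632, running G = 3.084965
t=3: π = [0.2264, 0.2510, 0.2863, 0.2363], E[r] = 1.3273, γ^t·E[r] = 0.455249, running G = 3.540214

G = 3.5402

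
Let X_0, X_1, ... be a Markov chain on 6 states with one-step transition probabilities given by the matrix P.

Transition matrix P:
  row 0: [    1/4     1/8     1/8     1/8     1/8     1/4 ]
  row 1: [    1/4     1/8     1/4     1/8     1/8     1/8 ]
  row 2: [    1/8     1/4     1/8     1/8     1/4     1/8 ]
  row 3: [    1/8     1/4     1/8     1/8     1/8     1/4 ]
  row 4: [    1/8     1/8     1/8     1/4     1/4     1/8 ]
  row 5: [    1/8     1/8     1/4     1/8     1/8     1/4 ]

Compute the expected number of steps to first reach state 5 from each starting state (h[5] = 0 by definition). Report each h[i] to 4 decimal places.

First-step conditioning: h[5] = 0; for i ≠ 5, h[i] = 1 + Σ_k P[i][k]·h[k].
  h[0] = 1 + 1/4·h[0] + 1/8·h[1] + 1/8·h[2] + 1/8·h[3] + 1/8·h[4]
  h[1] = 1 + 1/4·h[0] + 1/8·h[1] + 1/4·h[2] + 1/8·h[3] + 1/8·h[4]
  h[2] = 1 + 1/8·h[0] + 1/4·h[1] + 1/8·h[2] + 1/8·h[3] + 1/4·h[4]
  h[3] = 1 + 1/8·h[0] + 1/4·h[1] + 1/8·h[2] + 1/8·h[3] + 1/8·h[4]
  h[4] = 1 + 1/8·h[0] + 1/8·h[1] + 1/8·h[2] + 1/4·h[3] + 1/4·h[4]
Solving the 5×5 linear system over states ≠ 5 gives exactly h = [7054/1349, 8078/1349, 8192/1349, 378/71, 8080/1349, 0] (h[5] = 0 is the target).

h = [5.2291, 5.9881, 6.0726, 5.3239, 5.9896, 0.0000]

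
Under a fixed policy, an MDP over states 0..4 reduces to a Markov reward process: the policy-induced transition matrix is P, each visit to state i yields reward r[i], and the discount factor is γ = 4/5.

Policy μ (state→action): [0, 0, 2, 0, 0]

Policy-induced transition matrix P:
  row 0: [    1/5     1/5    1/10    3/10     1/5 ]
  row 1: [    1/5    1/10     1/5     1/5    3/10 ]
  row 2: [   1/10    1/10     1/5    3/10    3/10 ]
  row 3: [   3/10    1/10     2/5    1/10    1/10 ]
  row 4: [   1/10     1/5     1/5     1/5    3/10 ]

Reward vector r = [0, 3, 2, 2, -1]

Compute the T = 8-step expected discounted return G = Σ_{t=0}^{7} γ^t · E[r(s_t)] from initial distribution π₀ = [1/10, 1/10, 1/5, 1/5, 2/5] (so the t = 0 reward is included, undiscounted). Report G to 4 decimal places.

t=0: π = [0.1000, 0.1000, 0.2000, 0.2000, 0.4000], E[r] = 0.7000, γ^t·E[r] = 0.700000, running G = 0.700000
t=1: π = [0.1600, 0.1500, 0.2300, 0.2100, 0.2500], E[r] = 1.0800, γ^t·E[r] = 0.864000, running G = 1.564000
t=2: π = [0.1730, 0.1410, 0.2260, 0.2180, 0.2420], E[r] = 1.0690, γ^t·E[r] = 0.684160, running G = 2.248160
t=3: π = [0.1750, 0.1415, 0.2263, 0.2181, 0.2391], E[r] = 1.0742, γ^t·E[r] = 0.549990, running G = 2.798150
t=4: π = [0.1753, 0.1414, 0.2261, 0.2183, 0.2389], E[r] = 1.0742, γ^t·E[r] = 0.440005, running G = 3.238155
t=5: π = [0.1753, 0.1414, 0.2261, 0.2183, 0.2388], E[r] = 1.0743, γ^t·E[r] = 0.352034, running G = 3.590189
t=6: π = [0.1753, 0.1414, 0.2261, 0.2183, 0.2388], E[r] = 1.0743, γ^t·E[r] = 0.281628, running G = 3.871818
t=7: π = [0.1753, 0.1414, 0.2261, 0.2183, 0.2388], E[r] = 1.0743, γ^t·E[r] = 0.225303, running G = 4.097120

G = 4.0971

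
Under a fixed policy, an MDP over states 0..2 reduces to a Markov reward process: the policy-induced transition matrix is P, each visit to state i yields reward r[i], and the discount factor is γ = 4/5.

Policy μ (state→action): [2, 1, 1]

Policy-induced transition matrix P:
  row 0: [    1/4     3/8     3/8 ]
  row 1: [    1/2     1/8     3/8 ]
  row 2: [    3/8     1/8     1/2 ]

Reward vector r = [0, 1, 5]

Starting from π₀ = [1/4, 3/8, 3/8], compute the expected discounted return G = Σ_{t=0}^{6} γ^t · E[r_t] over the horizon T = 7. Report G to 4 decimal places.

t=0: π = [0.2500, 0.3750, 0.3750], E[r] = 2.2500, γ^t·E[r] = 2.250000, running G = 2.250000
t=1: π = [0.3906, 0.1875, 0.4219], E[r] = 2.2969, γ^t·E[r] = 1.837500, running G = 4.087500
t=2: π = [0.3496, 0.2227, 0.4277], E[r] = 2.3613, γ^t·E[r] = 1.511250, running G = 5.598750
t=3: π = [0.3591, 0.2124, 0.4285], E[r] = 2.3547, γ^t·E[r] = 1.205625, running G = 6.804375
t=4: π = [0.3567, 0.2148, 0.4286], E[r] = 2.3576, γ^t·E[r] = 0.965663, running G = 7.770038
t=5: π = [0.3573, 0.2142, 0.4286], E[r] = 2.3570, γ^t·E[r] = 0.772346, running G = 8.542384
t=6: π = [0.3571, 0.2143, 0.4286], E[r] = 2.3572, γ^t·E[r] = 0.617919, running G = 9.160302

G = 9.1603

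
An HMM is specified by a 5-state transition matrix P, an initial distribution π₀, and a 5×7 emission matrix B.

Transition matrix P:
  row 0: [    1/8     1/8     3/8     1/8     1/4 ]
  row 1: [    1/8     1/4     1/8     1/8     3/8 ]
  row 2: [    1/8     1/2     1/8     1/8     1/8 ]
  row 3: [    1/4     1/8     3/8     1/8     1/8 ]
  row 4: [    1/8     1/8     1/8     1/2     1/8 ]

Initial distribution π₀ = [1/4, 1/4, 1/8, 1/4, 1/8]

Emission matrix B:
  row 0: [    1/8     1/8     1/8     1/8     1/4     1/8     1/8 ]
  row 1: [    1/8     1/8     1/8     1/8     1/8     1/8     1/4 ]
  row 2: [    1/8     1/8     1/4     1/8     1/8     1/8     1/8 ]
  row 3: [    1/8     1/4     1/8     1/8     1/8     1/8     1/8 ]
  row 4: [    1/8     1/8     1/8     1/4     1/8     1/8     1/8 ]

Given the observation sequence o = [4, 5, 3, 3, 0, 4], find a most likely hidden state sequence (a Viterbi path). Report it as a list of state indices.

t=0: δ = [6.250e-02, 3.125e-02, 1.562e-02, 3.125e-02, 1.562e-02]  (obs o_0=4)
t=1: δ = [9.766e-04, 9.766e-04, 2.930e-03, 9.766e-04, 1.953e-03]  ψ = [0, 0, 0, 0, 0]  (obs o_1=5)
t=2: δ = [4.578e-05, 1.831e-04, 4.578e-05, 1.221e-04, 9.155e-05]  ψ = [2, 2, 0, 4, 1]  (obs o_2=3)
t=3: δ = [3.815e-06, 5.722e-06, 5.722e-06, 5.722e-06, 1.717e-05]  ψ = [3, 1, 3, 4, 1]  (obs o_3=3)
t=4: δ = [2.682e-07, 3.576e-07, 2.682e-07, 1.073e-06, 2.682e-07]  ψ = [4, 2, 3, 4, 1]  (obs o_4=0)
t=5: δ = [6.706e-08, 1.676e-08, 5.029e-08, 1.676e-08, 1.676e-08]  ψ = [3, 2, 3, 3, 1]  (obs o_5=4)
backtrack: best end state = 0; path = [0, 2, 1, 4, 3, 0]

path = [0, 2, 1, 4, 3, 0]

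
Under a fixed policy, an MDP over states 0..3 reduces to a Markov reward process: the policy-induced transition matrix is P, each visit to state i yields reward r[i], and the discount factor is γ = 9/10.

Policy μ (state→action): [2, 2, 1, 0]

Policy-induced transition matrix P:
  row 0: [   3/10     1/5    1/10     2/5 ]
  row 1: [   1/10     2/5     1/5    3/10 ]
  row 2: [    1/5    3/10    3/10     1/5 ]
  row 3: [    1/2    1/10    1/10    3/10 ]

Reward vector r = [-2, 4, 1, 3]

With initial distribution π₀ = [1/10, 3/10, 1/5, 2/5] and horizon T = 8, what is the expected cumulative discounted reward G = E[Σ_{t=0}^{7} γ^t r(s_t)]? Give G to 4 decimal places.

t=0: π = [0.1000, 0.3000, 0.2000, 0.4000], E[r] = 2.4000, γ^t·E[r] = 2.400000, running G = 2.400000
t=1: π = [0.3000, 0.2400, 0.1700, 0.2900], E[r] = 1.4000, γ^t·E[r] = 1.260000, running G = 3.660000
t=2: π = [0.2930, 0.2360, 0.1580, 0.3130], E[r] = 1.4550, γ^t·E[r] = 1.178550, running G = 4.838550
t=3: π = [0.2996, 0.2317, 0.1552, 0.3135], E[r] = 1.4233, γ^t·E[r] = 1.037586, running G = 5.876136
t=4: π = [0.3008, 0.2305, 0.1542, 0.3144], E[r] = 1.4179, γ^t·E[r] = 0.930278, running G = 6.806413
t=5: π = [0.3014, 0.2301, 0.1539, 0.3147], E[r] = 1.4155, γ^t·E[r] = 0.835820, running G = 7.642233
t=6: π = [0.3015, 0.2299, 0.1538, 0.3147], E[r] = 1.4147, γ^t·E[r] = 0.751845, running G = 8.394078
t=7: π = [0.3016, 0.2299, 0.1538, 0.3148], E[r] = 1.4145, γ^t·E[r] = 0.676539, running G = 9.070616

G = 9.0706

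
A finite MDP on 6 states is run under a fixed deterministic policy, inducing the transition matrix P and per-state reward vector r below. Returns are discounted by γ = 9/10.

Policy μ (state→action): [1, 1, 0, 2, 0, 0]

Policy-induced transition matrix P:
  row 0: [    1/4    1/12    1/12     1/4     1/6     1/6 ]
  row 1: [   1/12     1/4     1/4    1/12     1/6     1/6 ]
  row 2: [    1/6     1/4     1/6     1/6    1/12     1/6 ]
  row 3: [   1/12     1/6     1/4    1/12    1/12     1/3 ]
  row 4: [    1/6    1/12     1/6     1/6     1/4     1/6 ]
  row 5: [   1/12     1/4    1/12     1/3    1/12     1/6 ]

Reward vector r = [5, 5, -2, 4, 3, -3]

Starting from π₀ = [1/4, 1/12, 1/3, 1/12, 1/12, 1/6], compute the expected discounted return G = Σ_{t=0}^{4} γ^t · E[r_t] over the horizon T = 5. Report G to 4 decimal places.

G = 6.8697

t=0: π = [0.2500, 0.0833, 0.3333, 0.0833, 0.0833, 0.1667], E[r] = 1.0833, γ^t·E[r] = 1.083333, running G = 1.083333
t=1: π = [0.1597, 0.1875, 0.1458, 0.2014, 0.1250, 0.1806], E[r] = 2.0833, γ^t·E[r] = 1.875000, running G = 2.958333
t=2: π = [0.1325, 0.1858, 0.1707, 0.1777, 0.1331, 0.2002], E[r] = 1.7593, γ^t·E[r] = 1.425000, running G = 4.383333
t=3: π = [0.1307, 0.1909, 0.1692, 0.1808, 0.1320, 0.1963], E[r] = 1.8003, γ^t·E[r] = 1.312453, running G = 5.695786
t=4: π = [0.1302, 0.1911, 0.1704, 0.1793, 0.1321, 0.1968], E[r] = 1.7893, γ^t·E[r] = 1.173941, running G = 6.869727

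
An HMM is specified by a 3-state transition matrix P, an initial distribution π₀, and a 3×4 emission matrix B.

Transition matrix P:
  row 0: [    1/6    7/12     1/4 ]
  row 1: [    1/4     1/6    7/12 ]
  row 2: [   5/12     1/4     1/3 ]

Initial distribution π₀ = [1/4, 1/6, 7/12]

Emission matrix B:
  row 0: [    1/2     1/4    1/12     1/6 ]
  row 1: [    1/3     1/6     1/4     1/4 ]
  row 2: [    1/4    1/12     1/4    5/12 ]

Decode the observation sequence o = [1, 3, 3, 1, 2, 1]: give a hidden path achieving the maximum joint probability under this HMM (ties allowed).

path = [0, 1, 2, 0, 1, 0]

t=0: δ = [6.250e-02, 2.778e-02, 4.861e-02]  (obs o_0=1)
t=1: δ = [3.376e-03, 9.115e-03, 6.752e-03]  ψ = [2, 0, 1]  (obs o_1=3)
t=2: δ = [4.689e-04, 4.923e-04, 2.215e-03]  ψ = [2, 0, 1]  (obs o_2=3)
t=3: δ = [2.308e-04, 9.231e-05, 6.154e-05]  ψ = [2, 2, 2]  (obs o_3=1)
t=4: δ = [3.205e-06, 3.365e-05, 1.442e-05]  ψ = [0, 0, 0]  (obs o_4=2)
t=5: δ = [2.103e-06, 9.348e-07, 1.636e-06]  ψ = [1, 1, 1]  (obs o_5=1)
backtrack: best end state = 0; path = [0, 1, 2, 0, 1, 0]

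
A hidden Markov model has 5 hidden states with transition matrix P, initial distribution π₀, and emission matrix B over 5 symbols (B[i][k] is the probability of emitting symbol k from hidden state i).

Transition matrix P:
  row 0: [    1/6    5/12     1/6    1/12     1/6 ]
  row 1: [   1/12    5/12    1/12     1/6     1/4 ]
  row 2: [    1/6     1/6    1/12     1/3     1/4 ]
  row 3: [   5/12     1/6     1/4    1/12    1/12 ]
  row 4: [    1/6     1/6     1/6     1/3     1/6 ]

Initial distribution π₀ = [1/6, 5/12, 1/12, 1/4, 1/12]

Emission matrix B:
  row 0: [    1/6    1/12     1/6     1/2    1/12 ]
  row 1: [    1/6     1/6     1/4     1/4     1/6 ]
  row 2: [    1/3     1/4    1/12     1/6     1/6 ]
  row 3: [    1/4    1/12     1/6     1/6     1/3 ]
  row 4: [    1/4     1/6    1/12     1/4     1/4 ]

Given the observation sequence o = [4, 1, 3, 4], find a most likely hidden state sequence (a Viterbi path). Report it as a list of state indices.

path = [3, 2, 4, 3]

t=0: δ = [1.389e-02, 6.944e-02, 1.389e-02, 8.333e-02, 2.083e-02]  (obs o_0=4)
t=1: δ = [2.894e-03, 4.823e-03, 5.208e-03, 9.645e-04, 2.894e-03]  ψ = [3, 1, 3, 1, 1]  (obs o_1=1)
t=2: δ = [4.340e-04, 5.023e-04, 8.038e-05, 2.894e-04, 3.255e-04]  ψ = [2, 1, 0, 2, 2]  (obs o_2=3)
t=3: δ = [1.005e-05, 3.489e-05, 1.206e-05, 3.617e-05, 3.140e-05]  ψ = [3, 1, 0, 4, 1]  (obs o_3=4)
backtrack: best end state = 3; path = [3, 2, 4, 3]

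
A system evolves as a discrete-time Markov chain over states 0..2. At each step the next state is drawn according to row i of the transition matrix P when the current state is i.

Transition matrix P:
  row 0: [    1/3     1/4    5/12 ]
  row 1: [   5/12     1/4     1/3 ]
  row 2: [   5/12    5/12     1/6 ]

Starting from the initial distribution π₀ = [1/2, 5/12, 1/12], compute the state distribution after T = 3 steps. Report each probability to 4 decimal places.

t=0: π = [0.5000, 0.4167, 0.0833]
t=1: π = [0.3750, 0.2639, 0.3611]
t=2: π = [0.3854, 0.3102, 0.3044]
t=3: π = [0.3845, 0.3007, 0.3147]

π = [0.3845, 0.3007, 0.3147]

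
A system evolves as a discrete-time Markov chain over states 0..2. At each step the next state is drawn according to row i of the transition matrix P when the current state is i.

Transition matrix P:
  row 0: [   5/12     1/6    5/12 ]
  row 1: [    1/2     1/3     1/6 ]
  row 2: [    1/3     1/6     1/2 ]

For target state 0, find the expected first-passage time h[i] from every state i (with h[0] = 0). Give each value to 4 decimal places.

First-step conditioning: h[0] = 0; for i ≠ 0, h[i] = 1 + Σ_k P[i][k]·h[k].
  h[1] = 1 + 1/3·h[1] + 1/6·h[2]
  h[2] = 1 + 1/6·h[1] + 1/2·h[2]
Solving the 2×2 linear system over states ≠ 0 gives exactly h = [0, 24/11, 30/11] (h[0] = 0 is the target).

h = [0.0000, 2.1818, 2.7273]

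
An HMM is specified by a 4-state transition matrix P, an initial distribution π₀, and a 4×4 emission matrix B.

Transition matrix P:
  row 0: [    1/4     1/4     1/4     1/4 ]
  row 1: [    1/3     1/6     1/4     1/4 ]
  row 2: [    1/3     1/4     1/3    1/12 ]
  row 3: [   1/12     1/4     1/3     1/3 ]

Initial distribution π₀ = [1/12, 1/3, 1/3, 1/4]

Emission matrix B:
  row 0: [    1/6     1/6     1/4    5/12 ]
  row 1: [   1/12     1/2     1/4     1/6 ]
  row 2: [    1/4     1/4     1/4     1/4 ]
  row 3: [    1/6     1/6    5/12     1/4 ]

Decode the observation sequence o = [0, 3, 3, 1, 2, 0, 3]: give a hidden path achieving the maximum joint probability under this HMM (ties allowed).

path = [2, 0, 0, 1, 3, 2, 0]

t=0: δ = [1.389e-02, 2.778e-02, 8.333e-02, 4.167e-02]  (obs o_0=0)
t=1: δ = [1.157e-02, 3.472e-03, 6.944e-03, 3.472e-03]  ψ = [2, 2, 2, 3]  (obs o_1=3)
t=2: δ = [1.206e-03, 4.823e-04, 7.234e-04, 7.234e-04]  ψ = [0, 0, 0, 0]  (obs o_2=3)
t=3: δ = [5.023e-05, 1.507e-04, 7.535e-05, 5.023e-05]  ψ = [0, 0, 0, 0]  (obs o_3=1)
t=4: δ = [1.256e-05, 6.279e-06, 9.419e-06, 1.570e-05]  ψ = [1, 1, 1, 1]  (obs o_4=2)
t=5: δ = [5.233e-07, 3.270e-07, 1.308e-06, 8.721e-07]  ψ = [0, 3, 3, 3]  (obs o_5=0)
t=6: δ = [1.817e-07, 5.451e-08, 1.090e-07, 7.268e-08]  ψ = [2, 2, 2, 3]  (obs o_6=3)
backtrack: best end state = 0; path = [2, 0, 0, 1, 3, 2, 0]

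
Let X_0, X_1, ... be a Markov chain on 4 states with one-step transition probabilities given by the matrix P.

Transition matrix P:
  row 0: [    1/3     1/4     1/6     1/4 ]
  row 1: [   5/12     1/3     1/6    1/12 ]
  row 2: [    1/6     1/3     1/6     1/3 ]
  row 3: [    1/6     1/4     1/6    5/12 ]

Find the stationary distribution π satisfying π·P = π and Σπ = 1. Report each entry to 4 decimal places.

π = [0.2864, 0.2879, 0.1667, 0.2591]

Balance equations π_j = Σ_i π_i·P[i][j]:
  π_0 = 1/3·π_0 + 5/12·π_1 + 1/6·π_2 + 1/6·π_3
  π_1 = 1/4·π_0 + 1/3·π_1 + 1/3·π_2 + 1/4·π_3
  π_2 = 1/6·π_0 + 1/6·π_1 + 1/6·π_2 + 1/6·π_3
  normalize: π_0 + π_1 + π_2 + π_3 = 1
Solving the linear system gives exactly π = [63/220, 19/66, 1/6, 57/220].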